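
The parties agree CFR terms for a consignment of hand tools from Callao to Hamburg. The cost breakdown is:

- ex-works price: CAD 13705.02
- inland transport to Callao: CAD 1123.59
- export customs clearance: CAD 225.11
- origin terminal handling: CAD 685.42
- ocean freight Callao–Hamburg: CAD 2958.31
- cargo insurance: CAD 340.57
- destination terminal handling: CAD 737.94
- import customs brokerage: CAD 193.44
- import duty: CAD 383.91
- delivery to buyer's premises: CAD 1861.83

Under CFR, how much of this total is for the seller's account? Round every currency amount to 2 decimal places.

Seller's account: CAD 18697.45

CFR: the seller pays costs through ocean freight to the destination port, but not insurance.
Seller's account: goods 13705.02 + inland to port 1123.59 + export clearance 225.11 + origin terminal 685.42 + freight 2958.31 = 18697.45
Buyer's account: insurance 340.57 + destination terminal 737.94 + brokerage 193.44 + duty 383.91 + delivery 1861.83 = 3517.69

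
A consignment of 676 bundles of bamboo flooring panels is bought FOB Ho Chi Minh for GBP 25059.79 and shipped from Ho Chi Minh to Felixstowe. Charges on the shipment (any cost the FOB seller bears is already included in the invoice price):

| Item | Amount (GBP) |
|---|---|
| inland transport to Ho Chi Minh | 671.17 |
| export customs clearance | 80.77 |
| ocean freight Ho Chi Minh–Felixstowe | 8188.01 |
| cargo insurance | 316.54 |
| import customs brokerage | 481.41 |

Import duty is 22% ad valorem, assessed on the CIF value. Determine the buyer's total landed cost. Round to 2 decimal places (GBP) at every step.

FOB: the seller bears costs until goods are on board at the origin port; the buyer bears freight, insurance and all costs thereafter.
Already in the invoice (seller's account under FOB): inland to port, export clearance — exclude.
CIF value = FOB price + freight + insurance = 25059.79 + 8188.01 + 316.54 = 33564.34
Import duty = 33564.34 × 22% = 7384.15
Buyer bears: freight 8188.01 + insurance 316.54 + brokerage 481.41 + duty 7384.15 = 16370.11
Landed cost = invoice 25059.79 + 16370.11 = 41429.90

Total landed cost: GBP 41429.90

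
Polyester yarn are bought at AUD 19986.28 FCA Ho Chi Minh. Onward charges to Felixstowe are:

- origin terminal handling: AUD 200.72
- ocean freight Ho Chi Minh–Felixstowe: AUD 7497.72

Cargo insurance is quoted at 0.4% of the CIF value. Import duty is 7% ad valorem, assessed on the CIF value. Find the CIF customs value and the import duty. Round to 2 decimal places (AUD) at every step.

Let C be the CIF value. C = FCA price + pre-shipment costs + freight + 0.4% × C
C − 0.4% × C = 19986.28 + 200.72 + 7497.72
0.996 × C = 27684.72
C = 27684.72 / 0.996 = 27795.90
Insurance premium = 0.4% × 27795.90 = 111.18
Import duty = 27795.90 × 7% = 1945.71

CIF value: AUD 27795.90; import duty: AUD 1945.71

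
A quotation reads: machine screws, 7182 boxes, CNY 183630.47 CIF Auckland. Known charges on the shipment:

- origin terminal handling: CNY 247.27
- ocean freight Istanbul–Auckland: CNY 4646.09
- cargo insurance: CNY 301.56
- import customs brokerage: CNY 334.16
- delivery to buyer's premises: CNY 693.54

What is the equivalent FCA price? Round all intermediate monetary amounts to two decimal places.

Not relevant to the conversion: brokerage, delivery — on the buyer under both terms; not part of either seller's price.
From CIF to FCA, the seller no longer bears: origin terminal, freight, insurance.
FCA price = 183630.47 − 247.27 − 4646.09 − 301.56 = 178435.55

FCA price: CNY 178435.55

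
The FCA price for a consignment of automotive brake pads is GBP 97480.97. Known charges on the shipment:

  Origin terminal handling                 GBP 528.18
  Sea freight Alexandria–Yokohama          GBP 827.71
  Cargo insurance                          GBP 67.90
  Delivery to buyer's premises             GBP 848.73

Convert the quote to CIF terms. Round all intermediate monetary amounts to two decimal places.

Not relevant to the conversion: delivery — on the buyer under both terms; not part of either seller's price.
From FCA to CIF, the seller additionally bears: origin terminal, freight, insurance.
CIF price = 97480.97 + 528.18 + 827.71 + 67.90 = 98904.76

CIF price: GBP 98904.76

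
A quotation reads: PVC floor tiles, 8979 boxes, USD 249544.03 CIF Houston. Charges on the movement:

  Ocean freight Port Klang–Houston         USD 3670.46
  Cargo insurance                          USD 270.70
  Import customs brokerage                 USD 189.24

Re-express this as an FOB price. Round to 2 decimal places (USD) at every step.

FOB price: USD 245602.87

Not relevant to the conversion: brokerage — on the buyer under both terms; not part of either seller's price.
From CIF to FOB, the seller no longer bears: freight, insurance.
FOB price = 249544.03 − 3670.46 − 270.70 = 245602.87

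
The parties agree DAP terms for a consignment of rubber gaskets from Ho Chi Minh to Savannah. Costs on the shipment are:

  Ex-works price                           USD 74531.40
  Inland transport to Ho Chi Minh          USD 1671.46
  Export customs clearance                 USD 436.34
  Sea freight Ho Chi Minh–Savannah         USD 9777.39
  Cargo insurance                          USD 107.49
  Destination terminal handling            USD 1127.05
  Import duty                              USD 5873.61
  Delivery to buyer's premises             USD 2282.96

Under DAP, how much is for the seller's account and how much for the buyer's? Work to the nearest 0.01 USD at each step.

DAP: the seller bears all costs to the named destination except import duty and clearance.
Seller's account: goods 74531.40 + inland to port 1671.46 + export clearance 436.34 + freight 9777.39 + insurance 107.49 + destination terminal 1127.05 + delivery 2282.96 = 89934.09
Buyer's account: duty 5873.61 = 5873.61

Seller: USD 89934.09; buyer: USD 5873.61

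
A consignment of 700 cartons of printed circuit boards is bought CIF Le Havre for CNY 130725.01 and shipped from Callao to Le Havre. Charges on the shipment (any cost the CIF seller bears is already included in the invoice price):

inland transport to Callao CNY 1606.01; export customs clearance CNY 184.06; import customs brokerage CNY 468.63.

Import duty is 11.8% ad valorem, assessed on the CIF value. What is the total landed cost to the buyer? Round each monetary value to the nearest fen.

CIF: the seller pays costs through ocean freight and marine insurance to the destination port.
Already in the invoice (seller's account under CIF): inland to port, export clearance — exclude.
The CIF price already equals the CIF value: 130725.01
Import duty = 130725.01 × 11.8% = 15425.55
Buyer bears: brokerage 468.63 + duty 15425.55 = 15894.18
Landed cost = invoice 130725.01 + 15894.18 = 146619.19

Total landed cost: CNY 146619.19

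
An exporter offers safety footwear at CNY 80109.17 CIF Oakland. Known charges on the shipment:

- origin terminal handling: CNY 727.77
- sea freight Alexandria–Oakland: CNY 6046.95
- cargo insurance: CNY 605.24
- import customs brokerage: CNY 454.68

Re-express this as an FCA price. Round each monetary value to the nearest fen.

FCA price: CNY 72729.21

Not relevant to the conversion: brokerage — on the buyer under both terms; not part of either seller's price.
From CIF to FCA, the seller no longer bears: origin terminal, freight, insurance.
FCA price = 80109.17 − 727.77 − 6046.95 − 605.24 = 72729.21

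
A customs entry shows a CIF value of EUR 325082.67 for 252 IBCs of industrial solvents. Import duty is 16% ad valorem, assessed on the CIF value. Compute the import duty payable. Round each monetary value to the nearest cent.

Import duty = 325082.67 × 16% = 52013.23

Import duty: EUR 52013.23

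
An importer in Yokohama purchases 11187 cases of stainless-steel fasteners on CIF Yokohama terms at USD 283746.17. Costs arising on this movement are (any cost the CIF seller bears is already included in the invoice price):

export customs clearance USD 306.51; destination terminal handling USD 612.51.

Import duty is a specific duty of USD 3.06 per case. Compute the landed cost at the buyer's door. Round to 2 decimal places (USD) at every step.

Total landed cost: USD 318590.90

CIF: the seller pays costs through ocean freight and marine insurance to the destination port.
Already in the invoice (seller's account under CIF): export clearance — exclude.
The CIF price already equals the CIF value: 283746.17
Import duty = 11187 × 3.06 = 34232.22
Buyer bears: destination terminal 612.51 + duty 34232.22 = 34844.73
Landed cost = invoice 283746.17 + 34844.73 = 318590.90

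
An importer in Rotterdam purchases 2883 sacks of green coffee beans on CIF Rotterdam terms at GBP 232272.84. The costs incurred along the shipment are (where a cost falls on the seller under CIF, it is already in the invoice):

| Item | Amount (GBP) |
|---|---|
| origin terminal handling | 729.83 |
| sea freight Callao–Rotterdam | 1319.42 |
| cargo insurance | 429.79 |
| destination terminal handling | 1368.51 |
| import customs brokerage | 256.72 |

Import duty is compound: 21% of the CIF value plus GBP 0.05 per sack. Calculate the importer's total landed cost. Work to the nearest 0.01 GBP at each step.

CIF: the seller pays costs through ocean freight and marine insurance to the destination port.
Already in the invoice (seller's account under CIF): origin terminal, freight, insurance — exclude.
The CIF price already equals the CIF value: 232272.84
Ad valorem component: 232272.84 × 21% = 48777.30
Specific component: 2883 × 0.05 = 144.15
Import duty = 48777.30 + 144.15 = 48921.45
Buyer bears: destination terminal 1368.51 + brokerage 256.72 + duty 48921.45 = 50546.68
Landed cost = invoice 232272.84 + 50546.68 = 282819.52

Total landed cost: GBP 282819.52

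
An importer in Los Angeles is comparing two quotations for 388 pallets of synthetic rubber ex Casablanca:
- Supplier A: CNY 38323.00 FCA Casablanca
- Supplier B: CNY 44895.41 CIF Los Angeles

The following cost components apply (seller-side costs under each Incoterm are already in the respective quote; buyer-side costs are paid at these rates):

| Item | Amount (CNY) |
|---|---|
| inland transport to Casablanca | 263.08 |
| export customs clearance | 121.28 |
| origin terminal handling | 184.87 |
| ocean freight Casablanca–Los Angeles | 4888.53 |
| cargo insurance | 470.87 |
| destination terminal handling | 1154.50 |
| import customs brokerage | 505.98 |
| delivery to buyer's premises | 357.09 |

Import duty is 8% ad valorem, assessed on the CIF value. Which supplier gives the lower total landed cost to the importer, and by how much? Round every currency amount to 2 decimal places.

Supplier A (FCA):
CIF value = FCA price + origin terminal + freight + insurance = 38323.00 + 184.87 + 4888.53 + 470.87 = 43867.27
Import duty = 43867.27 × 8% = 3509.38
Buyer bears (A): 184.87 + 4888.53 + 470.87 + 1154.50 + 505.98 + 357.09 = 7561.84
Landed cost (A) = invoice 38323.00 + 7561.84 + duty 3509.38 = 49394.22
Supplier B (CIF):
The CIF price already equals the CIF value: 44895.41
Import duty = 44895.41 × 8% = 3591.63
Buyer bears (B): 1154.50 + 505.98 + 357.09 = 2017.57
Landed cost (B) = invoice 44895.41 + 2017.57 + duty 3591.63 = 50504.61
Difference = |49394.22 − 50504.61| = 1110.39

Supplier A is cheaper by CNY 1110.39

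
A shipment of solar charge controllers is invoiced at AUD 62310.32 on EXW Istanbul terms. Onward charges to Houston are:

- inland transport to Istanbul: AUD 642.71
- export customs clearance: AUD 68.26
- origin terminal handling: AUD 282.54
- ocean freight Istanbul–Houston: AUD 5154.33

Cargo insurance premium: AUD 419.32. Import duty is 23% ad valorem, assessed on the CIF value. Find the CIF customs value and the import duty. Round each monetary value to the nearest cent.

CIF value: AUD 68877.48; import duty: AUD 15841.82

CIF = EXW price + pre-shipment costs + freight + insurance
CIF = 62310.32 + 642.71 + 68.26 + 282.54 + 5154.33 + 419.32 = 68877.48
Import duty = 68877.48 × 23% = 15841.82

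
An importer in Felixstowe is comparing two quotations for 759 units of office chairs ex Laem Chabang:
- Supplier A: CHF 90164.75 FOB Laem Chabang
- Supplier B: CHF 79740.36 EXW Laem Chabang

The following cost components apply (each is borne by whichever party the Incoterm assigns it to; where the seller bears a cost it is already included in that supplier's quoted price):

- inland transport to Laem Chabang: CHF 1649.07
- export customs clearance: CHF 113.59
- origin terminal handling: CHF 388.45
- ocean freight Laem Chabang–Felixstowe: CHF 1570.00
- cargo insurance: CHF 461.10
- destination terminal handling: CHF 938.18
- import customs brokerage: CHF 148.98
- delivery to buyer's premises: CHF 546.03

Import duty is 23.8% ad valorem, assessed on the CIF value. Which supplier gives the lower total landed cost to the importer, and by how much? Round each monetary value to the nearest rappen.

Supplier A (FOB):
CIF value = FOB price + freight + insurance = 90164.75 + 1570.00 + 461.10 = 92195.85
Import duty = 92195.85 × 23.8% = 21942.61
Buyer bears (A): 1570.00 + 461.10 + 938.18 + 148.98 + 546.03 = 3664.29
Landed cost (A) = invoice 90164.75 + 3664.29 + duty 21942.61 = 115771.65
Supplier B (EXW):
CIF value = EXW price + inland to port + export clearance + origin terminal + freight + insurance = 79740.36 + 1649.07 + 113.59 + 388.45 + 1570.00 + 461.10 = 83922.57
Import duty = 83922.57 × 23.8% = 19973.57
Buyer bears (B): 1649.07 + 113.59 + 388.45 + 1570.00 + 461.10 + 938.18 + 148.98 + 546.03 = 5815.40
Landed cost (B) = invoice 79740.36 + 5815.40 + duty 19973.57 = 105529.33
Difference = |115771.65 − 105529.33| = 10242.32

Supplier B is cheaper by CHF 10242.32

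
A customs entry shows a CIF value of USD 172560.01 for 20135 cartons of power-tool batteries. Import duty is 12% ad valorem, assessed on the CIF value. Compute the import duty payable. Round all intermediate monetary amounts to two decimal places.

Import duty: USD 20707.20

Import duty = 172560.01 × 12% = 20707.20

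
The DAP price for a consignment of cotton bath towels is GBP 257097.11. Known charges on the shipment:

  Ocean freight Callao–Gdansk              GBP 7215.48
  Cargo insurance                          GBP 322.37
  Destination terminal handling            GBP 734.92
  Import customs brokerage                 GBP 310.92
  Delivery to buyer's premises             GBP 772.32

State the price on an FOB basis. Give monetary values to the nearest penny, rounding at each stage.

Not relevant to the conversion: brokerage — on the buyer under both terms; not part of either seller's price.
From DAP to FOB, the seller no longer bears: freight, insurance, destination terminal, delivery.
FOB price = 257097.11 − 7215.48 − 322.37 − 734.92 − 772.32 = 248052.02

FOB price: GBP 248052.02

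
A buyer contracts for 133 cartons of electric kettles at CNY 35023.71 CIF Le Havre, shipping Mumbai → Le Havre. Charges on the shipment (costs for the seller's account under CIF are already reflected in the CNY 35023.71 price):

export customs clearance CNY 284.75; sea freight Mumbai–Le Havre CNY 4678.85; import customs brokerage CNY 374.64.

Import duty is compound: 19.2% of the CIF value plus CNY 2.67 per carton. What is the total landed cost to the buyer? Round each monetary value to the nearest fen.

Total landed cost: CNY 42478.01

CIF: the seller pays costs through ocean freight and marine insurance to the destination port.
Already in the invoice (seller's account under CIF): export clearance, freight — exclude.
The CIF price already equals the CIF value: 35023.71
Ad valorem component: 35023.71 × 19.2% = 6724.55
Specific component: 133 × 2.67 = 355.11
Import duty = 6724.55 + 355.11 = 7079.66
Buyer bears: brokerage 374.64 + duty 7079.66 = 7454.30
Landed cost = invoice 35023.71 + 7454.30 = 42478.01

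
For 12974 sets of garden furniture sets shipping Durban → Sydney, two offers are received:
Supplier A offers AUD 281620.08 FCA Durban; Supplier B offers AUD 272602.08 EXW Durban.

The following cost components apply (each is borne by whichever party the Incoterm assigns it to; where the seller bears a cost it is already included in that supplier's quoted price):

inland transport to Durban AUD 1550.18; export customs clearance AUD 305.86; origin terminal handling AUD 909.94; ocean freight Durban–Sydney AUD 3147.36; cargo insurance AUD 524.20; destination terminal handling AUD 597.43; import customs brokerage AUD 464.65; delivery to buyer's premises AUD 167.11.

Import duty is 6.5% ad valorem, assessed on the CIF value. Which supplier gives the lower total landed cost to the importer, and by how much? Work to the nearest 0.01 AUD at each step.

Supplier B is cheaper by AUD 7627.48

Supplier A (FCA):
CIF value = FCA price + origin terminal + freight + insurance = 281620.08 + 909.94 + 3147.36 + 524.20 = 286201.58
Import duty = 286201.58 × 6.5% = 18603.10
Buyer bears (A): 909.94 + 3147.36 + 524.20 + 597.43 + 464.65 + 167.11 = 5810.69
Landed cost (A) = invoice 281620.08 + 5810.69 + duty 18603.10 = 306033.87
Supplier B (EXW):
CIF value = EXW price + inland to port + export clearance + origin terminal + freight + insurance = 272602.08 + 1550.18 + 305.86 + 909.94 + 3147.36 + 524.20 = 279039.62
Import duty = 279039.62 × 6.5% = 18137.58
Buyer bears (B): 1550.18 + 305.86 + 909.94 + 3147.36 + 524.20 + 597.43 + 464.65 + 167.11 = 7666.73
Landed cost (B) = invoice 272602.08 + 7666.73 + duty 18137.58 = 298406.39
Difference = |306033.87 − 298406.39| = 7627.48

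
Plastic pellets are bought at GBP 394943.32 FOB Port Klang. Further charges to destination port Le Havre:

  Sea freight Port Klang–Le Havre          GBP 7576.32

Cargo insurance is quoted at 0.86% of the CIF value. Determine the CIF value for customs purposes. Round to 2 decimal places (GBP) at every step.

CIF value: GBP 406011.34

Let C be the CIF value. C = FOB price + freight + 0.86% × C
C − 0.86% × C = 394943.32 + 7576.32
0.9914 × C = 402519.64
C = 402519.64 / 0.9914 = 406011.34
Insurance premium = 0.86% × 406011.34 = 3491.70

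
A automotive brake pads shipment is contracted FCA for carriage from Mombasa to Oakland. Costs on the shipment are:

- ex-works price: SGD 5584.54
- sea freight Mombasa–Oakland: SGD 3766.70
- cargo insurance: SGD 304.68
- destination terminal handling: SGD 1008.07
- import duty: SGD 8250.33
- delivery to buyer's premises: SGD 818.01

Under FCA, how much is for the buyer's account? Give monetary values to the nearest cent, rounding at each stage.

FCA: the seller delivers export-cleared goods to the carrier; the buyer bears costs from that point.
Seller's account: goods 5584.54 = 5584.54
Buyer's account: freight 3766.70 + insurance 304.68 + destination terminal 1008.07 + duty 8250.33 + delivery 818.01 = 14147.79

Buyer's account: SGD 14147.79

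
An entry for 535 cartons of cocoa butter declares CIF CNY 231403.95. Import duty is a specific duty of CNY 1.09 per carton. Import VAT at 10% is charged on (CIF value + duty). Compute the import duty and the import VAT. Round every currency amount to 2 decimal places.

Import duty = 535 × 1.09 = 583.15
VAT base = CIF + duty = 231403.95 + 583.15 = 231987.10
Import VAT = 231987.10 × 10% = 23198.71

Import duty: CNY 583.15; import VAT: CNY 23198.71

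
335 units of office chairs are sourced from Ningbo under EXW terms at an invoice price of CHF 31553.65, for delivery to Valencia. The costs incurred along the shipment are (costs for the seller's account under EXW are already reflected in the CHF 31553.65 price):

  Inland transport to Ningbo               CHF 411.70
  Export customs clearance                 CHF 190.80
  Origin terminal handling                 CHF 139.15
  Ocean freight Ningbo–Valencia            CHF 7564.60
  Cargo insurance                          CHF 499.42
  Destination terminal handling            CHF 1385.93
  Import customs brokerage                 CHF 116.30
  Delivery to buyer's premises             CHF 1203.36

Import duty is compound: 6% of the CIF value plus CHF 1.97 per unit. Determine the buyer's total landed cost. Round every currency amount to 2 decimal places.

EXW: the seller makes goods available at their premises; the buyer bears all onward costs.
CIF value = EXW price + inland to port + export clearance + origin terminal + freight + insurance = 31553.65 + 411.70 + 190.80 + 139.15 + 7564.60 + 499.42 = 40359.32
Ad valorem component: 40359.32 × 6% = 2421.56
Specific component: 335 × 1.97 = 659.95
Import duty = 2421.56 + 659.95 = 3081.51
Buyer bears: inland to port 411.70 + export clearance 190.80 + origin terminal 139.15 + freight 7564.60 + insurance 499.42 + destination terminal 1385.93 + brokerage 116.30 + delivery 1203.36 + duty 3081.51 = 14592.77
Landed cost = invoice 31553.65 + 14592.77 = 46146.42

Total landed cost: CHF 46146.42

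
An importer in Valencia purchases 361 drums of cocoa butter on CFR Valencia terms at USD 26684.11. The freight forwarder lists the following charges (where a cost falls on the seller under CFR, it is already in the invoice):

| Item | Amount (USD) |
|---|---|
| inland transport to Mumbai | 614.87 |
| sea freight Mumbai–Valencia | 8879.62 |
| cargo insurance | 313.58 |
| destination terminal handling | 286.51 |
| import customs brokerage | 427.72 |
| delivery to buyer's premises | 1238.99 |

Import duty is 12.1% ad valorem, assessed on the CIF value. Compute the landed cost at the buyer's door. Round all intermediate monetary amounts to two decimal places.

CFR: the seller pays costs through ocean freight to the destination port, but not insurance.
Already in the invoice (seller's account under CFR): inland to port, freight — exclude.
CIF value = CFR price + insurance = 26684.11 + 313.58 = 26997.69
Import duty = 26997.69 × 12.1% = 3266.72
Buyer bears: insurance 313.58 + destination terminal 286.51 + brokerage 427.72 + delivery 1238.99 + duty 3266.72 = 5533.52
Landed cost = invoice 26684.11 + 5533.52 = 32217.63

Total landed cost: USD 32217.63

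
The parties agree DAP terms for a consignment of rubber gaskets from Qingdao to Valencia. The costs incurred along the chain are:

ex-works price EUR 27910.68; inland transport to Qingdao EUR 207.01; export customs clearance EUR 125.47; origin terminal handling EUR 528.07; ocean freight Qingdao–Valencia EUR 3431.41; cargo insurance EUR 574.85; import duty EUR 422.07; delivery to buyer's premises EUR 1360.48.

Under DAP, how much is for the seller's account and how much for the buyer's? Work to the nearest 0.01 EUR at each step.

Seller: EUR 34137.97; buyer: EUR 422.07

DAP: the seller bears all costs to the named destination except import duty and clearance.
Seller's account: goods 27910.68 + inland to port 207.01 + export clearance 125.47 + origin terminal 528.07 + freight 3431.41 + insurance 574.85 + delivery 1360.48 = 34137.97
Buyer's account: duty 422.07 = 422.07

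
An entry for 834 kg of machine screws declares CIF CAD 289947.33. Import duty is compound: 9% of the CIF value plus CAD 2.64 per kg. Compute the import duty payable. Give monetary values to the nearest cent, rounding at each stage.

Ad valorem component: 289947.33 × 9% = 26095.26
Specific component: 834 × 2.64 = 2201.76
Import duty = 26095.26 + 2201.76 = 28297.02

Import duty: CAD 28297.02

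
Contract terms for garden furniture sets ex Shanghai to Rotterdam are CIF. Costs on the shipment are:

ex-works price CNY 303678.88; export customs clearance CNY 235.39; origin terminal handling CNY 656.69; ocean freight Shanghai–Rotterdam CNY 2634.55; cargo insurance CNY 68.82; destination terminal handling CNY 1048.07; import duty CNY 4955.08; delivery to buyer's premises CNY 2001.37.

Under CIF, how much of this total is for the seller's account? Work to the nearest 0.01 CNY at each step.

Seller's account: CNY 307274.33

CIF: the seller pays costs through ocean freight and marine insurance to the destination port.
Seller's account: goods 303678.88 + export clearance 235.39 + origin terminal 656.69 + freight 2634.55 + insurance 68.82 = 307274.33
Buyer's account: destination terminal 1048.07 + duty 4955.08 + delivery 2001.37 = 8004.52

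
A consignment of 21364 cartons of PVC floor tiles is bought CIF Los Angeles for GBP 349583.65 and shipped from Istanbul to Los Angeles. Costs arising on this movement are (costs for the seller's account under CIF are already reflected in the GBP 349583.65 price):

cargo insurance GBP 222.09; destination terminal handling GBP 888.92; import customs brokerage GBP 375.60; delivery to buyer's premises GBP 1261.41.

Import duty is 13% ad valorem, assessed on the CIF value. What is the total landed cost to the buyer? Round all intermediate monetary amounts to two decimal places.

Total landed cost: GBP 397555.45

CIF: the seller pays costs through ocean freight and marine insurance to the destination port.
Already in the invoice (seller's account under CIF): insurance — exclude.
The CIF price already equals the CIF value: 349583.65
Import duty = 349583.65 × 13% = 45445.87
Buyer bears: destination terminal 888.92 + brokerage 375.60 + delivery 1261.41 + duty 45445.87 = 47971.80
Landed cost = invoice 349583.65 + 47971.80 = 397555.45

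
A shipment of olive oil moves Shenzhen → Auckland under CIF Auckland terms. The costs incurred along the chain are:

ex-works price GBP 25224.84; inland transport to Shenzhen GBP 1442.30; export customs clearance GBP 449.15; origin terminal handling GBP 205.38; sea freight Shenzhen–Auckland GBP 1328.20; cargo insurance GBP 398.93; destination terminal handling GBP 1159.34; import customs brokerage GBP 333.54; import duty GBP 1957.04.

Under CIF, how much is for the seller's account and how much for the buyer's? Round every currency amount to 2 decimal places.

Seller: GBP 29048.80; buyer: GBP 3449.92

CIF: the seller pays costs through ocean freight and marine insurance to the destination port.
Seller's account: goods 25224.84 + inland to port 1442.30 + export clearance 449.15 + origin terminal 205.38 + freight 1328.20 + insurance 398.93 = 29048.80
Buyer's account: destination terminal 1159.34 + brokerage 333.54 + duty 1957.04 = 3449.92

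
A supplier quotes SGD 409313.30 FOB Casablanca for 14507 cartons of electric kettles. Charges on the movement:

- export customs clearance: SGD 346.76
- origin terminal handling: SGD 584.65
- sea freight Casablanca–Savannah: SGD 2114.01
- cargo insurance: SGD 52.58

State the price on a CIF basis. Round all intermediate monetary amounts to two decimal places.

Not relevant to the conversion: export clearance, origin terminal — on the seller under both FOB and CIF; already in the FOB price and stays in the CIF price.
From FOB to CIF, the seller additionally bears: freight, insurance.
CIF price = 409313.30 + 2114.01 + 52.58 = 411479.89

CIF price: SGD 411479.89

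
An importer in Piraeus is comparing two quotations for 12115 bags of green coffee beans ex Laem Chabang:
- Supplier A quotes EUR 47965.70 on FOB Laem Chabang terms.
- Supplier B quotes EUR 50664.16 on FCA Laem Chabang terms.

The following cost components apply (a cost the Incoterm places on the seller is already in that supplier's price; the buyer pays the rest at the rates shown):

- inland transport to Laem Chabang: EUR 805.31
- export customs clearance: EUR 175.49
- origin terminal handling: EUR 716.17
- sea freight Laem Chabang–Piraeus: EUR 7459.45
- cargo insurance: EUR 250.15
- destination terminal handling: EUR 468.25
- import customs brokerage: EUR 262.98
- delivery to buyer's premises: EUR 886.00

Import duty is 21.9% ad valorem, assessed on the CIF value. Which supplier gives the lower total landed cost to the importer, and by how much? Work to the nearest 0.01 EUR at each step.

Supplier A is cheaper by EUR 4162.43

Supplier A (FOB):
CIF value = FOB price + freight + insurance = 47965.70 + 7459.45 + 250.15 = 55675.30
Import duty = 55675.30 × 21.9% = 12192.89
Buyer bears (A): 7459.45 + 250.15 + 468.25 + 262.98 + 886.00 = 9326.83
Landed cost (A) = invoice 47965.70 + 9326.83 + duty 12192.89 = 69485.42
Supplier B (FCA):
CIF value = FCA price + origin terminal + freight + insurance = 50664.16 + 716.17 + 7459.45 + 250.15 = 59089.93
Import duty = 59089.93 × 21.9% = 12940.69
Buyer bears (B): 716.17 + 7459.45 + 250.15 + 468.25 + 262.98 + 886.00 = 10043.00
Landed cost (B) = invoice 50664.16 + 10043.00 + duty 12940.69 = 73647.85
Difference = |69485.42 − 73647.85| = 4162.43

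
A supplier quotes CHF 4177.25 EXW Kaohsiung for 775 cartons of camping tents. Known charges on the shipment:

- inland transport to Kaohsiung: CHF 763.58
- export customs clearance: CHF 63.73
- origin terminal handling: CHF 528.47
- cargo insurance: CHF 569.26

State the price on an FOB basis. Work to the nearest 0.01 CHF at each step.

FOB price: CHF 5533.03

Not relevant to the conversion: insurance — on the buyer under both terms; not part of either seller's price.
From EXW to FOB, the seller additionally bears: inland to port, export clearance, origin terminal.
FOB price = 4177.25 + 763.58 + 63.73 + 528.47 = 5533.03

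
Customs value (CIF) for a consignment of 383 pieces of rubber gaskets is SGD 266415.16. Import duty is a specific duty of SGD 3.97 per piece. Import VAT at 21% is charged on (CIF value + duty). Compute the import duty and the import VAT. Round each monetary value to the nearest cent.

Import duty: SGD 1520.51; import VAT: SGD 56266.49

Import duty = 383 × 3.97 = 1520.51
VAT base = CIF + duty = 266415.16 + 1520.51 = 267935.67
Import VAT = 267935.67 × 21% = 56266.49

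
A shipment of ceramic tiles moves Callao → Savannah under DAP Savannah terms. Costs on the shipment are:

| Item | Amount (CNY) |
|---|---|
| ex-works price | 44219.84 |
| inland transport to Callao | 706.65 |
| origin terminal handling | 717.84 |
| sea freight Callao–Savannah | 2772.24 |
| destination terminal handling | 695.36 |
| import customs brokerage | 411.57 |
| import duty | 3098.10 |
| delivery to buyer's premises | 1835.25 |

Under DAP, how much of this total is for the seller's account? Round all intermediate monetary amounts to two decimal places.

Seller's account: CNY 50947.18

DAP: the seller bears all costs to the named destination except import duty and clearance.
Seller's account: goods 44219.84 + inland to port 706.65 + origin terminal 717.84 + freight 2772.24 + destination terminal 695.36 + delivery 1835.25 = 50947.18
Buyer's account: brokerage 411.57 + duty 3098.10 = 3509.67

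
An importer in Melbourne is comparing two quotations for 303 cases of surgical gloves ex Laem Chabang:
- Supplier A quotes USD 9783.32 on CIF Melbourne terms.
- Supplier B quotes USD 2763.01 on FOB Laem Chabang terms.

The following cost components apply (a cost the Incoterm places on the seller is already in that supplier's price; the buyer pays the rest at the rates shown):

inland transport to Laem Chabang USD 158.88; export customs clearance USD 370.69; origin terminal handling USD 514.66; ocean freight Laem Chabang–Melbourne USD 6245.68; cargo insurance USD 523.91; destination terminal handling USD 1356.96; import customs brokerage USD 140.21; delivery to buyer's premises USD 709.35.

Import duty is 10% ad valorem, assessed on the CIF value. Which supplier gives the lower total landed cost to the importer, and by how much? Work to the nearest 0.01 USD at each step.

Supplier B is cheaper by USD 275.79

Supplier A (CIF):
The CIF price already equals the CIF value: 9783.32
Import duty = 9783.32 × 10% = 978.33
Buyer bears (A): 1356.96 + 140.21 + 709.35 = 2206.52
Landed cost (A) = invoice 9783.32 + 2206.52 + duty 978.33 = 12968.17
Supplier B (FOB):
CIF value = FOB price + freight + insurance = 2763.01 + 6245.68 + 523.91 = 9532.60
Import duty = 9532.60 × 10% = 953.26
Buyer bears (B): 6245.68 + 523.91 + 1356.96 + 140.21 + 709.35 = 8976.11
Landed cost (B) = invoice 2763.01 + 8976.11 + duty 953.26 = 12692.38
Difference = |12968.17 − 12692.38| = 275.79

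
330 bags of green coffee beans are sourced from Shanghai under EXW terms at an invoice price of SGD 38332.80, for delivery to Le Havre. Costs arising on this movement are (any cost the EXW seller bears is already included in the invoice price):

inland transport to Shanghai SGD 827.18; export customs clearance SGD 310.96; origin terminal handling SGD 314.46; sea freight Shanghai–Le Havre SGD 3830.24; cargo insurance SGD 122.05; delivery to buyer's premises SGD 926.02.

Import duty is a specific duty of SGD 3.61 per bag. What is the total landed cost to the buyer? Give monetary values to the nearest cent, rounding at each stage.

EXW: the seller makes goods available at their premises; the buyer bears all onward costs.
CIF value = EXW price + inland to port + export clearance + origin terminal + freight + insurance = 38332.80 + 827.18 + 310.96 + 314.46 + 3830.24 + 122.05 = 43737.69
Import duty = 330 × 3.61 = 1191.30
Buyer bears: inland to port 827.18 + export clearance 310.96 + origin terminal 314.46 + freight 3830.24 + insurance 122.05 + delivery 926.02 + duty 1191.30 = 7522.21
Landed cost = invoice 38332.80 + 7522.21 = 45855.01

Total landed cost: SGD 45855.01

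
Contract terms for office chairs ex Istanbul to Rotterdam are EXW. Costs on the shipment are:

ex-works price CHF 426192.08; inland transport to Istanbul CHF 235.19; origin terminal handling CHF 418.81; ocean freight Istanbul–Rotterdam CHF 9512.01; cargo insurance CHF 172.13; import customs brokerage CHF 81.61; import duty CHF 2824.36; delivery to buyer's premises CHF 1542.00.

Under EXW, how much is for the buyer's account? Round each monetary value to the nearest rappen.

Buyer's account: CHF 14786.11

EXW: the seller makes goods available at their premises; the buyer bears all onward costs.
Seller's account: goods 426192.08 = 426192.08
Buyer's account: inland to port 235.19 + origin terminal 418.81 + freight 9512.01 + insurance 172.13 + brokerage 81.61 + duty 2824.36 + delivery 1542.00 = 14786.11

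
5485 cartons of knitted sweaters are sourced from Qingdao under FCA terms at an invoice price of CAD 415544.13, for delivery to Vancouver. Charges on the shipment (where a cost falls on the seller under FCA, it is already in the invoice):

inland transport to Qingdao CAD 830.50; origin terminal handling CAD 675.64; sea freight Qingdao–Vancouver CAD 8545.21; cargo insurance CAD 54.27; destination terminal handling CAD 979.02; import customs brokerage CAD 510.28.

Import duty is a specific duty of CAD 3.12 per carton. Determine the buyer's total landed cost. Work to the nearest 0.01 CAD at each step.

Total landed cost: CAD 443421.75

FCA: the seller delivers export-cleared goods to the carrier; the buyer bears costs from that point.
Already in the invoice (seller's account under FCA): inland to port — exclude.
CIF value = FCA price + origin terminal + freight + insurance = 415544.13 + 675.64 + 8545.21 + 54.27 = 424819.25
Import duty = 5485 × 3.12 = 17113.20
Buyer bears: origin terminal 675.64 + freight 8545.21 + insurance 54.27 + destination terminal 979.02 + brokerage 510.28 + duty 17113.20 = 27877.62
Landed cost = invoice 415544.13 + 27877.62 = 443421.75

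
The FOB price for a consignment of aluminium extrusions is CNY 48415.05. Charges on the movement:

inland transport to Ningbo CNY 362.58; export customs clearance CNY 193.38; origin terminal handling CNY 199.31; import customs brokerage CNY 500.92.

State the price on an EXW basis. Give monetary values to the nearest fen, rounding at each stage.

EXW price: CNY 47659.78

Not relevant to the conversion: brokerage — on the buyer under both terms; not part of either seller's price.
From FOB to EXW, the seller no longer bears: inland to port, export clearance, origin terminal.
EXW price = 48415.05 − 362.58 − 193.38 − 199.31 = 47659.78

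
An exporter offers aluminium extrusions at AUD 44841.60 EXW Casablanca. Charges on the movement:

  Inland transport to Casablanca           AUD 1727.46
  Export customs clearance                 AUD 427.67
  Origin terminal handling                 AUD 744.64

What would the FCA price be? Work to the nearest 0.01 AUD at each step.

FCA price: AUD 46996.73

Not relevant to the conversion: origin terminal — on the buyer under both terms; not part of either seller's price.
From EXW to FCA, the seller additionally bears: inland to port, export clearance.
FCA price = 44841.60 + 1727.46 + 427.67 = 46996.73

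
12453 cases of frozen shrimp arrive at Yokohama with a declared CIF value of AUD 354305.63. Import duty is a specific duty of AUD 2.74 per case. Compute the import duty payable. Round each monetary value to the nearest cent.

Import duty = 12453 × 2.74 = 34121.22

Import duty: AUD 34121.22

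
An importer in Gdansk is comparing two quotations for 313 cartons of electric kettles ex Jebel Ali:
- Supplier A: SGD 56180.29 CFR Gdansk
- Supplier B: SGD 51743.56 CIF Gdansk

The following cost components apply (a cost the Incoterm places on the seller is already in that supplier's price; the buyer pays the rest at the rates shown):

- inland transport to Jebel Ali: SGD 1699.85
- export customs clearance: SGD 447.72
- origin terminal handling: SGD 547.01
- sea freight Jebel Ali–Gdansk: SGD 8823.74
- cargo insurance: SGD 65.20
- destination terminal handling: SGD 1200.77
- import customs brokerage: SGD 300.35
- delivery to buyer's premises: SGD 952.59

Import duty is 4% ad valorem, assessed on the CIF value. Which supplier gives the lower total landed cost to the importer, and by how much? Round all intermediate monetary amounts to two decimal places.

Supplier A (CFR):
CIF value = CFR price + insurance = 56180.29 + 65.20 = 56245.49
Import duty = 56245.49 × 4% = 2249.82
Buyer bears (A): 65.20 + 1200.77 + 300.35 + 952.59 = 2518.91
Landed cost (A) = invoice 56180.29 + 2518.91 + duty 2249.82 = 60949.02
Supplier B (CIF):
The CIF price already equals the CIF value: 51743.56
Import duty = 51743.56 × 4% = 2069.74
Buyer bears (B): 1200.77 + 300.35 + 952.59 = 2453.71
Landed cost (B) = invoice 51743.56 + 2453.71 + duty 2069.74 = 56267.01
Difference = |60949.02 − 56267.01| = 4682.01

Supplier B is cheaper by SGD 4682.01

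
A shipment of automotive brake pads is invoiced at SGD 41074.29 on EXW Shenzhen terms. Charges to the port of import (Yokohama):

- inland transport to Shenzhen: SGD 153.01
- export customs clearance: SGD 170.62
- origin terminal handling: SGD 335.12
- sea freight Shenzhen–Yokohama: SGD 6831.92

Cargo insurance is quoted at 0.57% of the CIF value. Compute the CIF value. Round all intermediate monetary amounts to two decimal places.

Let C be the CIF value. C = EXW price + pre-shipment costs + freight + 0.57% × C
C − 0.57% × C = 41074.29 + 153.01 + 170.62 + 335.12 + 6831.92
0.9943 × C = 48564.96
C = 48564.96 / 0.9943 = 48843.37
Insurance premium = 0.57% × 48843.37 = 278.41

CIF value: SGD 48843.37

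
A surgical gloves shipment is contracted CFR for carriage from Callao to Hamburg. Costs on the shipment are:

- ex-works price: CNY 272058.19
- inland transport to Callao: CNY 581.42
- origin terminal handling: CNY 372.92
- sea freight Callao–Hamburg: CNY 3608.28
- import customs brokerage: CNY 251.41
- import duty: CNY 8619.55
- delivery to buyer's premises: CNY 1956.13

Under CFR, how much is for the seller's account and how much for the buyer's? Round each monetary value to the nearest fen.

CFR: the seller pays costs through ocean freight to the destination port, but not insurance.
Seller's account: goods 272058.19 + inland to port 581.42 + origin terminal 372.92 + freight 3608.28 = 276620.81
Buyer's account: brokerage 251.41 + duty 8619.55 + delivery 1956.13 = 10827.09

Seller: CNY 276620.81; buyer: CNY 10827.09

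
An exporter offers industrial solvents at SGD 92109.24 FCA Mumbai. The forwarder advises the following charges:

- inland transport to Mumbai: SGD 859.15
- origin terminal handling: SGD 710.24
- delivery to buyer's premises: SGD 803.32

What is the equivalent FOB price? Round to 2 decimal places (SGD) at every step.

Not relevant to the conversion: inland to port — on the seller under both FCA and FOB; already in the FCA price and stays in the FOB price. delivery — on the buyer under both terms; not part of either seller's price.
From FCA to FOB, the seller additionally bears: origin terminal.
FOB price = 92109.24 + 710.24 = 92819.48

FOB price: SGD 92819.48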